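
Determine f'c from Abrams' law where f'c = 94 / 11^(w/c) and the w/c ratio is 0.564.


f'c = 94 / 11^0.564
= 94 / 3.867
= 24.31 MPa

24.31


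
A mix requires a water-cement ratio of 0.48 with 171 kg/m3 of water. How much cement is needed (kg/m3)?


Cement = water / (w/c)
= 171 / 0.48
= 356.2 kg/m3

356.2


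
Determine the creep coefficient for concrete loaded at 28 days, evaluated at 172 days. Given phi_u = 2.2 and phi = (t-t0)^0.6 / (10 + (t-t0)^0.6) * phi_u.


dt = 172 - 28 = 144
phi = 144^0.6 / (10 + 144^0.6) * 2.2
= 1.46

1.46


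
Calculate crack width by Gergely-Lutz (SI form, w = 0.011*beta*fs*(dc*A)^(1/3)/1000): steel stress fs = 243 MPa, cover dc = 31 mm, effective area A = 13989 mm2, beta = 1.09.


w = 0.011 * beta * fs * (dc * A)^(1/3) / 1000
= 0.011 * 1.09 * 243 * (31 * 13989)^(1/3) / 1000
= 0.221 mm

0.221


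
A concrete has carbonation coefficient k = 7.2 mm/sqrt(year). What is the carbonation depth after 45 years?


depth = k * sqrt(t)
= 7.2 * sqrt(45)
= 48.3 mm

48.3


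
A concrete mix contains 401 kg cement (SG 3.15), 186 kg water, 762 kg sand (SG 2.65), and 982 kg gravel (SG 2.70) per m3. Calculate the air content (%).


Vol cement = 401 / (3.15 * 1000) = 0.127302 m3
Vol water = 186 / 1000 = 0.186 m3
Vol sand = 762 / (2.65 * 1000) = 0.287547 m3
Vol gravel = 982 / (2.70 * 1000) = 0.363704 m3
Total solid + water volume = 0.964552 m3
Air = (1 - 0.964552) * 100 = 3.54%

3.54


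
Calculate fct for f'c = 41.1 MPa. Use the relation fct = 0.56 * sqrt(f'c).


fct = 0.56 * sqrt(41.1)
= 0.56 * 6.411
= 3.59 MPa

3.59


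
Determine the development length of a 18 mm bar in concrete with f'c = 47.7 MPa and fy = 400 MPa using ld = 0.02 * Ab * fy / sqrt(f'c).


Ab = pi * 18^2 / 4 = 254.469 mm2
ld = 0.02 * 254.469 * 400 / sqrt(47.7)
= 294.8 mm

294.8


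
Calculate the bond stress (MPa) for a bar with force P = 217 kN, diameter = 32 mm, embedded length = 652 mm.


u = P / (pi * db * ld)
= 217 * 1000 / (pi * 32 * 652)
= 3.311 MPa

3.311


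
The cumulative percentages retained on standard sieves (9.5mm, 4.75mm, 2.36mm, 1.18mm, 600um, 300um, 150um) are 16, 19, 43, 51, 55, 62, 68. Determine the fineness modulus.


FM = sum(cumulative % retained) / 100
= 314 / 100
= 3.14

3.14


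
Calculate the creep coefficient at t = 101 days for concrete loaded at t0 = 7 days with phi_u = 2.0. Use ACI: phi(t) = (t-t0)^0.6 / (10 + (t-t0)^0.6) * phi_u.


dt = 101 - 7 = 94
phi = 94^0.6 / (10 + 94^0.6) * 2.0
= 1.209

1.209


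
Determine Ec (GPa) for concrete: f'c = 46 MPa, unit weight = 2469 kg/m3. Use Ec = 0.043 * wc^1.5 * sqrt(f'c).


Ec = 0.043 * 2469^1.5 * sqrt(46) / 1000
= 35.78 GPa

35.78


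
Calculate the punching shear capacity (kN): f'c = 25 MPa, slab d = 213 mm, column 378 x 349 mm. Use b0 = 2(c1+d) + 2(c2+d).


b0 = 2*(378 + 213) + 2*(349 + 213) = 2306 mm
Vc = 0.33 * sqrt(25) * 2306 * 213 / 1000
= 810.44 kN

810.44


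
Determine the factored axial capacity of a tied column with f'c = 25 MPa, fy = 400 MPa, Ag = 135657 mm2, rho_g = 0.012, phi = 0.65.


Ast = rho * Ag = 0.012 * 135657 = 1627.884 mm2
phi*Pn = 0.65 * 0.80 * (0.85 * 25 * (135657 - 1627.884) + 400 * 1627.884) / 1000
= 1819.62 kN

1819.62


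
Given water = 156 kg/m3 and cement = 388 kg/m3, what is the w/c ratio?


w/c = water / cement
w/c = 156 / 388 = 0.402

0.402


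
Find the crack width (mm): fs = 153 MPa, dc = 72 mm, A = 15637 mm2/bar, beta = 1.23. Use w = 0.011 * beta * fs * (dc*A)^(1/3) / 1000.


w = 0.011 * beta * fs * (dc * A)^(1/3) / 1000
= 0.011 * 1.23 * 153 * (72 * 15637)^(1/3) / 1000
= 0.215 mm

0.215


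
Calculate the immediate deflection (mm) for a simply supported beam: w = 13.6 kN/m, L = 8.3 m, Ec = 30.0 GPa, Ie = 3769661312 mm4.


Convert: L = 8.3 m = 8300 mm, Ec = 30.0 GPa = 30000 MPa
delta = 5 * 13.6 * 8300^4 / (384 * 30000 * 3769661312)
= 7.43 mm

7.43


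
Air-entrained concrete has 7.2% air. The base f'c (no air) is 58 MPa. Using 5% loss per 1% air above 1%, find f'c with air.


Strength loss = (7.2 - 1) * 5 = 31.0%
f'c = 58 * (1 - 31.0/100)
= 40.02 MPa

40.02


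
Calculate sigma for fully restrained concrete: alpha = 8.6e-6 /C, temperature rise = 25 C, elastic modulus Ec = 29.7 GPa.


sigma = alpha * dT * Ec
= 8.6e-6 * 25 * 29.7 * 1000
= 6.385 MPa

6.385


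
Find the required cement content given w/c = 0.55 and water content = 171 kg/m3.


Cement = water / (w/c)
= 171 / 0.55
= 310.9 kg/m3

310.9


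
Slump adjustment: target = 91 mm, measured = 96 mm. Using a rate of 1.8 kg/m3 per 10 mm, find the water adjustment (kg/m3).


Difference = 91 - 96 = -5 mm
Water adjustment = -5 * 1.8 / 10 = -0.9 kg/m3

-0.9


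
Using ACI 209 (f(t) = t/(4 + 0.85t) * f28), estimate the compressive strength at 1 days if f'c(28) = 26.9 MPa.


f(1) = 1 / (4 + 0.85 * 1) * 26.9
= 1 / 4.85 * 26.9
= 5.55 MPa

5.55


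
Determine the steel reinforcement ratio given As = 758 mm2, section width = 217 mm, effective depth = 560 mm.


rho = As / (b * d)
= 758 / (217 * 560)
= 0.0062

0.0062


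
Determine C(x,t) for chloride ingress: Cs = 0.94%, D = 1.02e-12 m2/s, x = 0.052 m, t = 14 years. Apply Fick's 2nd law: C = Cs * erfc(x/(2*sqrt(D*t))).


t_seconds = 14 * 365.25 * 24 * 3600 = 441806400.0 s
arg = 0.052 / (2 * sqrt(1.02e-12 * 441806400.0))
= 1.2248
erfc(1.2248) = 0.0833
C = 0.94 * 0.0833 = 0.0783%

0.0783


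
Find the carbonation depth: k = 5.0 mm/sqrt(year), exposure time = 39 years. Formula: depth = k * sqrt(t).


depth = k * sqrt(t)
= 5.0 * sqrt(39)
= 31.22 mm

31.22


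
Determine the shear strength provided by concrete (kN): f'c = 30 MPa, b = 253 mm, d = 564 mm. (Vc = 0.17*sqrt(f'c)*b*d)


Vc = 0.17 * sqrt(30) * 253 * 564 / 1000
= 132.86 kN

132.86


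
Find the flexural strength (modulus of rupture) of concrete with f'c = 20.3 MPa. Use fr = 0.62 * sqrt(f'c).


fr = 0.62 * sqrt(20.3)
= 2.793 MPa

2.793


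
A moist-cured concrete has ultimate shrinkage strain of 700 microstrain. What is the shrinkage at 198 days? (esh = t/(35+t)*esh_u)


esh(198) = 198 / (35 + 198) * 700
= 198 / 233 * 700
= 594.8 microstrain

594.8


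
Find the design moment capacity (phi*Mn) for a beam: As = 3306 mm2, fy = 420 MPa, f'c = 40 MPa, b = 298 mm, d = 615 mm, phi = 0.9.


a = As * fy / (0.85 * f'c * b)
= 3306 * 420 / (0.85 * 40 * 298)
= 137.043 mm
Mn = As * fy * (d - a/2) / 10^6
= 758.7963 kN-m
phi*Mn = 0.9 * 758.7963 = 682.92 kN-m

682.92


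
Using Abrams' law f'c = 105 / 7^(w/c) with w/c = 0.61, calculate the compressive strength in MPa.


f'c = 105 / 7^0.61
= 105 / 3.277
= 32.04 MPa

32.04


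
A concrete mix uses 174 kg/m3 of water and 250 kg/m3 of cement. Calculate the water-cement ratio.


w/c = water / cement
w/c = 174 / 250 = 0.696

0.696


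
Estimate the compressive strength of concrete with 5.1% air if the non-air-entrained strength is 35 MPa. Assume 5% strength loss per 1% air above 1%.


Strength loss = (5.1 - 1) * 5 = 20.5%
f'c = 35 * (1 - 20.5/100)
= 27.83 MPa

27.83


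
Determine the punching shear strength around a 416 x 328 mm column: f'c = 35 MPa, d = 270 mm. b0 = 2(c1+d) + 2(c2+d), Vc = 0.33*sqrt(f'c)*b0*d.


b0 = 2*(416 + 270) + 2*(328 + 270) = 2568 mm
Vc = 0.33 * sqrt(35) * 2568 * 270 / 1000
= 1353.65 kN

1353.65


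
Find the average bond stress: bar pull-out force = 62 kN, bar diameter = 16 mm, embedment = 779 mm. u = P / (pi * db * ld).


u = P / (pi * db * ld)
= 62 * 1000 / (pi * 16 * 779)
= 1.583 MPa

1.583


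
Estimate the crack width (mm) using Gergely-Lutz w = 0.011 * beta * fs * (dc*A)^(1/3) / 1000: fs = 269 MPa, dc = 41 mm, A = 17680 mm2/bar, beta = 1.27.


w = 0.011 * beta * fs * (dc * A)^(1/3) / 1000
= 0.011 * 1.27 * 269 * (41 * 17680)^(1/3) / 1000
= 0.338 mm

0.338


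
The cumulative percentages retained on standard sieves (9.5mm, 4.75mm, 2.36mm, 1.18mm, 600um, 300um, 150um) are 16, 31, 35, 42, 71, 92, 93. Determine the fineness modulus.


FM = sum(cumulative % retained) / 100
= 380 / 100
= 3.8

3.8


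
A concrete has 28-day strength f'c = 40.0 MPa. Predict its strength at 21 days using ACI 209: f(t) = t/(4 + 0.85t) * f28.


f(21) = 21 / (4 + 0.85 * 21) * 40.0
= 21 / 21.85 * 40.0
= 38.44 MPa

38.44


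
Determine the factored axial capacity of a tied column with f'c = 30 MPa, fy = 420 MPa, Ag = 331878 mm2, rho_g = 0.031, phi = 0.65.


Ast = rho * Ag = 0.031 * 331878 = 10288.218 mm2
phi*Pn = 0.65 * 0.80 * (0.85 * 30 * (331878 - 10288.218) + 420 * 10288.218) / 1000
= 6511.23 kN

6511.23


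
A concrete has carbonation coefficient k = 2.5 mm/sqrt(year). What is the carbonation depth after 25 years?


depth = k * sqrt(t)
= 2.5 * sqrt(25)
= 12.5 mm

12.5


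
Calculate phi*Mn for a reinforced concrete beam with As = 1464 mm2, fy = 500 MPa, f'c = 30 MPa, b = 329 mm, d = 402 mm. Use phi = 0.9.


a = As * fy / (0.85 * f'c * b)
= 1464 * 500 / (0.85 * 30 * 329)
= 87.2519 mm
Mn = As * fy * (d - a/2) / 10^6
= 262.3298 kN-m
phi*Mn = 0.9 * 262.3298 = 236.1 kN-m

236.1


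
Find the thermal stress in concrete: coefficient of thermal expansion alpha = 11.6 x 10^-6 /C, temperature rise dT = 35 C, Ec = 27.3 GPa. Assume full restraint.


sigma = alpha * dT * Ec
= 11.6e-6 * 35 * 27.3 * 1000
= 11.084 MPa

11.084


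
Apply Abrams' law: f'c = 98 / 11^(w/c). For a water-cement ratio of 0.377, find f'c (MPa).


f'c = 98 / 11^0.377
= 98 / 2.469
= 39.68 MPa

39.68


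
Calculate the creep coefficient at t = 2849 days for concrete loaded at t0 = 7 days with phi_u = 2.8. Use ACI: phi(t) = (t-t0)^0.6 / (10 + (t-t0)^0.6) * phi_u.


dt = 2849 - 7 = 2842
phi = 2842^0.6 / (10 + 2842^0.6) * 2.8
= 2.581

2.581


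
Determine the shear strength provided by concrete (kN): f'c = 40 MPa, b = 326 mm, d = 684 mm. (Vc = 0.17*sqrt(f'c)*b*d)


Vc = 0.17 * sqrt(40) * 326 * 684 / 1000
= 239.75 kN

239.75


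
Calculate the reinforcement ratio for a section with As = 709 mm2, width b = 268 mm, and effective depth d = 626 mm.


rho = As / (b * d)
= 709 / (268 * 626)
= 0.0042

0.0042


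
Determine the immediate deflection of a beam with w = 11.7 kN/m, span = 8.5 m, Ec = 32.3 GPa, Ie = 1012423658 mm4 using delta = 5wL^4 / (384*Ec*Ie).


Convert: L = 8.5 m = 8500 mm, Ec = 32.3 GPa = 32300 MPa
delta = 5 * 11.7 * 8500^4 / (384 * 32300 * 1012423658)
= 24.32 mm

24.32


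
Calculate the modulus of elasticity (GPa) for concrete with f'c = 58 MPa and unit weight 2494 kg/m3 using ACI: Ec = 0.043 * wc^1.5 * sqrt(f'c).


Ec = 0.043 * 2494^1.5 * sqrt(58) / 1000
= 40.79 GPa

40.79


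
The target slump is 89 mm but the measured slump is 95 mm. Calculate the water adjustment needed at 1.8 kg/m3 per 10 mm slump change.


Difference = 89 - 95 = -6 mm
Water adjustment = -6 * 1.8 / 10 = -1.1 kg/m3

-1.1


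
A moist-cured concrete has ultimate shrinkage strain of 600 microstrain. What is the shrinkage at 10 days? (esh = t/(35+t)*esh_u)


esh(10) = 10 / (35 + 10) * 600
= 10 / 45 * 600
= 133.3 microstrain

133.3


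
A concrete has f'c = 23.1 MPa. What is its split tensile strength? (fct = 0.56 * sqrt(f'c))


fct = 0.56 * sqrt(23.1)
= 0.56 * 4.806
= 2.691 MPa

2.691


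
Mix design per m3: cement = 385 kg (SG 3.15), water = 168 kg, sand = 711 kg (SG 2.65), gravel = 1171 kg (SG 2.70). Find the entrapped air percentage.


Vol cement = 385 / (3.15 * 1000) = 0.122222 m3
Vol water = 168 / 1000 = 0.168 m3
Vol sand = 711 / (2.65 * 1000) = 0.268302 m3
Vol gravel = 1171 / (2.70 * 1000) = 0.433704 m3
Total solid + water volume = 0.992228 m3
Air = (1 - 0.992228) * 100 = 0.78%

0.78


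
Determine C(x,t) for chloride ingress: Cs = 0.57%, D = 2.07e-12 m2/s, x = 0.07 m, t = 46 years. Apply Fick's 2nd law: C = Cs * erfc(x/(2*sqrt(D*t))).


t_seconds = 46 * 365.25 * 24 * 3600 = 1451649600.0 s
arg = 0.07 / (2 * sqrt(2.07e-12 * 1451649600.0))
= 0.6385
erfc(0.6385) = 0.3665
C = 0.57 * 0.3665 = 0.2089%

0.2089


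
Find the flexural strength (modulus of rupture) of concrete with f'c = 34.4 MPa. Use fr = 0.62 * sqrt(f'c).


fr = 0.62 * sqrt(34.4)
= 3.636 MPa

3.636


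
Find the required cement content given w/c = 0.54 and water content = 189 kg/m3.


Cement = water / (w/c)
= 189 / 0.54
= 350.0 kg/m3

350.0


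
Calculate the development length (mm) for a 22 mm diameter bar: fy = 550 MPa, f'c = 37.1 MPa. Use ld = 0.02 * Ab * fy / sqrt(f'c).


Ab = pi * 22^2 / 4 = 380.133 mm2
ld = 0.02 * 380.133 * 550 / sqrt(37.1)
= 686.5 mm

686.5


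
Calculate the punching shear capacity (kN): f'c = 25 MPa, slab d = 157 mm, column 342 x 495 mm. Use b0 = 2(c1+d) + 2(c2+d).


b0 = 2*(342 + 157) + 2*(495 + 157) = 2302 mm
Vc = 0.33 * sqrt(25) * 2302 * 157 / 1000
= 596.33 kN

596.33


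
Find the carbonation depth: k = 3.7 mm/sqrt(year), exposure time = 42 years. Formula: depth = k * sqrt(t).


depth = k * sqrt(t)
= 3.7 * sqrt(42)
= 23.98 mm

23.98


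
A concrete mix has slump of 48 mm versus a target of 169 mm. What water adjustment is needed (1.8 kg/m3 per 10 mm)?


Difference = 169 - 48 = 121 mm
Water adjustment = 121 * 1.8 / 10 = 21.8 kg/m3

21.8


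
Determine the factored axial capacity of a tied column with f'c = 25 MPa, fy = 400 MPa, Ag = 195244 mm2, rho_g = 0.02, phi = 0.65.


Ast = rho * Ag = 0.02 * 195244 = 3904.88 mm2
phi*Pn = 0.65 * 0.80 * (0.85 * 25 * (195244 - 3904.88) + 400 * 3904.88) / 1000
= 2926.51 kN

2926.51


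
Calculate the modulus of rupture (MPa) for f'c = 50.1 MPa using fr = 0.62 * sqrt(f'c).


fr = 0.62 * sqrt(50.1)
= 4.388 MPa

4.388


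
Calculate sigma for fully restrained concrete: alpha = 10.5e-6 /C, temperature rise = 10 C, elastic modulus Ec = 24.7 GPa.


sigma = alpha * dT * Ec
= 10.5e-6 * 10 * 24.7 * 1000
= 2.593 MPa

2.593


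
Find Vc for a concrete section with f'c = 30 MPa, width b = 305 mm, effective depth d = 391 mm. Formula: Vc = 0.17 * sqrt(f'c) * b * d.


Vc = 0.17 * sqrt(30) * 305 * 391 / 1000
= 111.04 kN

111.04


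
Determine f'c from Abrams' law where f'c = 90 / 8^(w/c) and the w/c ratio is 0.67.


f'c = 90 / 8^0.67
= 90 / 4.028
= 22.34 MPa

22.34


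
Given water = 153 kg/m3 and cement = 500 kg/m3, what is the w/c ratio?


w/c = water / cement
w/c = 153 / 500 = 0.306

0.306


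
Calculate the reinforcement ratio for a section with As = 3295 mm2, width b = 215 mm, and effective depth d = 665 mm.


rho = As / (b * d)
= 3295 / (215 * 665)
= 0.023

0.023


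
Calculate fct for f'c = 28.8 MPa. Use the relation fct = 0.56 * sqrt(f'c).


fct = 0.56 * sqrt(28.8)
= 0.56 * 5.367
= 3.005 MPa

3.005


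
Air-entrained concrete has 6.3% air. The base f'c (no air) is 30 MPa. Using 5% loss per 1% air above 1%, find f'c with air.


Strength loss = (6.3 - 1) * 5 = 26.5%
f'c = 30 * (1 - 26.5/100)
= 22.05 MPa

22.05


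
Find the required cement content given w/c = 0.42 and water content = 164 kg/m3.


Cement = water / (w/c)
= 164 / 0.42
= 390.5 kg/m3

390.5


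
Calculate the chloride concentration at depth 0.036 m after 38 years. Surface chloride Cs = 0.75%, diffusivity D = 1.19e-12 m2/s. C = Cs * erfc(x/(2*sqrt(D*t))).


t_seconds = 38 * 365.25 * 24 * 3600 = 1199188800.0 s
arg = 0.036 / (2 * sqrt(1.19e-12 * 1199188800.0))
= 0.4765
erfc(0.4765) = 0.5004
C = 0.75 * 0.5004 = 0.3753%

0.3753


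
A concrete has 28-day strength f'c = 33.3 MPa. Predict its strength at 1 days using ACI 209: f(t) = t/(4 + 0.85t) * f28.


f(1) = 1 / (4 + 0.85 * 1) * 33.3
= 1 / 4.85 * 33.3
= 6.87 MPa

6.87


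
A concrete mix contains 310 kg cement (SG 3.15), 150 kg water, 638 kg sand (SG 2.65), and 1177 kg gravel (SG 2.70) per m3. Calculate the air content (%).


Vol cement = 310 / (3.15 * 1000) = 0.098413 m3
Vol water = 150 / 1000 = 0.15 m3
Vol sand = 638 / (2.65 * 1000) = 0.240755 m3
Vol gravel = 1177 / (2.70 * 1000) = 0.435926 m3
Total solid + water volume = 0.925093 m3
Air = (1 - 0.925093) * 100 = 7.49%

7.49


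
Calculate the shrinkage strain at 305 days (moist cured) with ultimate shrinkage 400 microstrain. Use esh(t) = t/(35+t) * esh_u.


esh(305) = 305 / (35 + 305) * 400
= 305 / 340 * 400
= 358.8 microstrain

358.8


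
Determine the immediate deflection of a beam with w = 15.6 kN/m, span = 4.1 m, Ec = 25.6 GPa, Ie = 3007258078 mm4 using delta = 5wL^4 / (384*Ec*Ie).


Convert: L = 4.1 m = 4100 mm, Ec = 25.6 GPa = 25600 MPa
delta = 5 * 15.6 * 4100^4 / (384 * 25600 * 3007258078)
= 0.75 mm

0.75


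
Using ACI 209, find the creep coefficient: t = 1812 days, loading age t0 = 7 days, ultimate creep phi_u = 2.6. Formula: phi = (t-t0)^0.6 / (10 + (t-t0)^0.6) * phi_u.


dt = 1812 - 7 = 1805
phi = 1805^0.6 / (10 + 1805^0.6) * 2.6
= 2.34

2.34


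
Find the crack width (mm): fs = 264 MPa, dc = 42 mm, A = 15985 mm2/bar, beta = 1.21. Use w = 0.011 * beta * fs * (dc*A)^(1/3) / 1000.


w = 0.011 * beta * fs * (dc * A)^(1/3) / 1000
= 0.011 * 1.21 * 264 * (42 * 15985)^(1/3) / 1000
= 0.308 mm

0.308


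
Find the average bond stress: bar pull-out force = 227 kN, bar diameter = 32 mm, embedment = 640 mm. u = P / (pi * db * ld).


u = P / (pi * db * ld)
= 227 * 1000 / (pi * 32 * 640)
= 3.528 MPa

3.528


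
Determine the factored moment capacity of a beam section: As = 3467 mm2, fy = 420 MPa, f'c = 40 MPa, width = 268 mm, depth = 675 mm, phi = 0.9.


a = As * fy / (0.85 * f'c * b)
= 3467 * 420 / (0.85 * 40 * 268)
= 159.8047 mm
Mn = As * fy * (d - a/2) / 10^6
= 866.5455 kN-m
phi*Mn = 0.9 * 866.5455 = 779.89 kN-m

779.89


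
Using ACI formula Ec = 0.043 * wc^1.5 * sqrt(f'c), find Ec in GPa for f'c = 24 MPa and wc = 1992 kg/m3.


Ec = 0.043 * 1992^1.5 * sqrt(24) / 1000
= 18.73 GPa

18.73


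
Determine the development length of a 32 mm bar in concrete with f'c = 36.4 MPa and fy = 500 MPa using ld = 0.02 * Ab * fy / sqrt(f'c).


Ab = pi * 32^2 / 4 = 804.248 mm2
ld = 0.02 * 804.248 * 500 / sqrt(36.4)
= 1333.0 mm

1333.0


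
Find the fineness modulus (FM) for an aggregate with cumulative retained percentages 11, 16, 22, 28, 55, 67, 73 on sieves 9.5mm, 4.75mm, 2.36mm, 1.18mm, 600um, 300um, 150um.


FM = sum(cumulative % retained) / 100
= 272 / 100
= 2.72

2.72


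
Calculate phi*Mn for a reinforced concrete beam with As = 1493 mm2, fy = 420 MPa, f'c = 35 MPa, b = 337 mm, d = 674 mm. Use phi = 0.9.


a = As * fy / (0.85 * f'c * b)
= 1493 * 420 / (0.85 * 35 * 337)
= 62.5449 mm
Mn = As * fy * (d - a/2) / 10^6
= 403.0287 kN-m
phi*Mn = 0.9 * 403.0287 = 362.73 kN-m

362.73


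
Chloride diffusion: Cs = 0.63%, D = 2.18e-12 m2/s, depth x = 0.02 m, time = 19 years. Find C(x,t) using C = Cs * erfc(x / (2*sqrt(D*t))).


t_seconds = 19 * 365.25 * 24 * 3600 = 599594400.0 s
arg = 0.02 / (2 * sqrt(2.18e-12 * 599594400.0))
= 0.2766
erfc(0.2766) = 0.6957
C = 0.63 * 0.6957 = 0.4383%

0.4383


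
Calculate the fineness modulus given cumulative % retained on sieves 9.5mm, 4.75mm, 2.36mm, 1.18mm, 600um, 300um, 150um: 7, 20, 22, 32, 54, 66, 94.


FM = sum(cumulative % retained) / 100
= 295 / 100
= 2.95

2.95


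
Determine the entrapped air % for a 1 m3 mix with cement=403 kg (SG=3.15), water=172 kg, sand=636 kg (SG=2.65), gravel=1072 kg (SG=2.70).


Vol cement = 403 / (3.15 * 1000) = 0.127937 m3
Vol water = 172 / 1000 = 0.172 m3
Vol sand = 636 / (2.65 * 1000) = 0.24 m3
Vol gravel = 1072 / (2.70 * 1000) = 0.397037 m3
Total solid + water volume = 0.936974 m3
Air = (1 - 0.936974) * 100 = 6.3%

6.3


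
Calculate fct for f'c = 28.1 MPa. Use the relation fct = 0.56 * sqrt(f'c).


fct = 0.56 * sqrt(28.1)
= 0.56 * 5.301
= 2.969 MPa

2.969


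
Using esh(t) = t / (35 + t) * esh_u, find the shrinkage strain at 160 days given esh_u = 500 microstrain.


esh(160) = 160 / (35 + 160) * 500
= 160 / 195 * 500
= 410.3 microstrain

410.3


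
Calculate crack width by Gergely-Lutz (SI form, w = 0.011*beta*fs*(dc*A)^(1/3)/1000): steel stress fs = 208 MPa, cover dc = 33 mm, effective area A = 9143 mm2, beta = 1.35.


w = 0.011 * beta * fs * (dc * A)^(1/3) / 1000
= 0.011 * 1.35 * 208 * (33 * 9143)^(1/3) / 1000
= 0.207 mm

0.207


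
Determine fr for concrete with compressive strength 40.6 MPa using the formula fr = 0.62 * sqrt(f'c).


fr = 0.62 * sqrt(40.6)
= 3.951 MPa

3.951


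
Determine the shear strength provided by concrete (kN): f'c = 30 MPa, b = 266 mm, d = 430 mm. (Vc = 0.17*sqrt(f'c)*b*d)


Vc = 0.17 * sqrt(30) * 266 * 430 / 1000
= 106.5 kN

106.5


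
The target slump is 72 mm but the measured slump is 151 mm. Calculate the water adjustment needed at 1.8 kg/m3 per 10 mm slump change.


Difference = 72 - 151 = -79 mm
Water adjustment = -79 * 1.8 / 10 = -14.2 kg/m3

-14.2


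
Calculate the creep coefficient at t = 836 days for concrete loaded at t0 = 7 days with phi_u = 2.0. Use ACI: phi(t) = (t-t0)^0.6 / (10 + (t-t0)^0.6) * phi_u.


dt = 836 - 7 = 829
phi = 829^0.6 / (10 + 829^0.6) * 2.0
= 1.699

1.699


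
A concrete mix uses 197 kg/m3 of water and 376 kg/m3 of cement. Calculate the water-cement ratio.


w/c = water / cement
w/c = 197 / 376 = 0.524

0.524


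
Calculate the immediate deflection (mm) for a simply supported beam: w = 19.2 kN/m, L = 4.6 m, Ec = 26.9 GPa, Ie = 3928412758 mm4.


Convert: L = 4.6 m = 4600 mm, Ec = 26.9 GPa = 26900 MPa
delta = 5 * 19.2 * 4600^4 / (384 * 26900 * 3928412758)
= 1.06 mm

1.06


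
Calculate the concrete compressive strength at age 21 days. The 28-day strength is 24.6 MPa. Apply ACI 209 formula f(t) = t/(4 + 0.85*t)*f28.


f(21) = 21 / (4 + 0.85 * 21) * 24.6
= 21 / 21.85 * 24.6
= 23.64 MPa

23.64


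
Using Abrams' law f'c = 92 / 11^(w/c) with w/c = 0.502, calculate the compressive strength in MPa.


f'c = 92 / 11^0.502
= 92 / 3.333
= 27.61 MPa

27.61


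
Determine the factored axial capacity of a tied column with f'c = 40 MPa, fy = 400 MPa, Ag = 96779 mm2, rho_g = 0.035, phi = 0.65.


Ast = rho * Ag = 0.035 * 96779 = 3387.265 mm2
phi*Pn = 0.65 * 0.80 * (0.85 * 40 * (96779 - 3387.265) + 400 * 3387.265) / 1000
= 2355.72 kN

2355.72


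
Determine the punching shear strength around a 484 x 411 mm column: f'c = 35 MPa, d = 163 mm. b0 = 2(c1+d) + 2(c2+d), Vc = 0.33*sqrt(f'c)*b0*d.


b0 = 2*(484 + 163) + 2*(411 + 163) = 2442 mm
Vc = 0.33 * sqrt(35) * 2442 * 163 / 1000
= 777.11 kN

777.11


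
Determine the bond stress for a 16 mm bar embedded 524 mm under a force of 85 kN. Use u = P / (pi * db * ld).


u = P / (pi * db * ld)
= 85 * 1000 / (pi * 16 * 524)
= 3.227 MPa

3.227


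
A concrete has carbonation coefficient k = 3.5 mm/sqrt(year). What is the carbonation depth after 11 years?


depth = k * sqrt(t)
= 3.5 * sqrt(11)
= 11.61 mm

11.61


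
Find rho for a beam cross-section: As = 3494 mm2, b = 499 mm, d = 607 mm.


rho = As / (b * d)
= 3494 / (499 * 607)
= 0.0115

0.0115


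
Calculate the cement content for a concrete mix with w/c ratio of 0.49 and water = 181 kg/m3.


Cement = water / (w/c)
= 181 / 0.49
= 369.4 kg/m3

369.4


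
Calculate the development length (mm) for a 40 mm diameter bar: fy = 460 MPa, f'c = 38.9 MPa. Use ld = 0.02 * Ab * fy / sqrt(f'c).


Ab = pi * 40^2 / 4 = 1256.637 mm2
ld = 0.02 * 1256.637 * 460 / sqrt(38.9)
= 1853.6 mm

1853.6


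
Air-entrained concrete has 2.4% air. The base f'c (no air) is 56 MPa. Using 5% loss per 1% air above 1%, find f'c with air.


Strength loss = (2.4 - 1) * 5 = 7.0%
f'c = 56 * (1 - 7.0/100)
= 52.08 MPa

52.08


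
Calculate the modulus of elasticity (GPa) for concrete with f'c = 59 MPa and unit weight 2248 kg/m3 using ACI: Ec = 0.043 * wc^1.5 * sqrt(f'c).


Ec = 0.043 * 2248^1.5 * sqrt(59) / 1000
= 35.2 GPa

35.2


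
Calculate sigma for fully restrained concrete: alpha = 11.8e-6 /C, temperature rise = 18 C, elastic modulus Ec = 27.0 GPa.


sigma = alpha * dT * Ec
= 11.8e-6 * 18 * 27.0 * 1000
= 5.735 MPa

5.735


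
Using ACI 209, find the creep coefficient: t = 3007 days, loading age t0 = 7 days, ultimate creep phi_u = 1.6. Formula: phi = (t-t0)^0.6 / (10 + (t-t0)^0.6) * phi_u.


dt = 3007 - 7 = 3000
phi = 3000^0.6 / (10 + 3000^0.6) * 1.6
= 1.479

1.479


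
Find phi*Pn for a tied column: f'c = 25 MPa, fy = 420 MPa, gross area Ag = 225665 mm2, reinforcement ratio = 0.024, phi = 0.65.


Ast = rho * Ag = 0.024 * 225665 = 5415.96 mm2
phi*Pn = 0.65 * 0.80 * (0.85 * 25 * (225665 - 5415.96) + 420 * 5415.96) / 1000
= 3616.6 kN

3616.6


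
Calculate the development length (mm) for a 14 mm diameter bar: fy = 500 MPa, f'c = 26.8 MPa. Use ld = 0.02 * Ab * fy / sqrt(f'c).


Ab = pi * 14^2 / 4 = 153.938 mm2
ld = 0.02 * 153.938 * 500 / sqrt(26.8)
= 297.4 mm

297.4


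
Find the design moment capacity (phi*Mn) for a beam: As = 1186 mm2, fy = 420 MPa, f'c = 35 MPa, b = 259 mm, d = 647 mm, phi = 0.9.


a = As * fy / (0.85 * f'c * b)
= 1186 * 420 / (0.85 * 35 * 259)
= 64.6468 mm
Mn = As * fy * (d - a/2) / 10^6
= 306.1827 kN-m
phi*Mn = 0.9 * 306.1827 = 275.56 kN-m

275.56


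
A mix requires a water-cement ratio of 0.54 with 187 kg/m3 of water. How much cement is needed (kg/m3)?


Cement = water / (w/c)
= 187 / 0.54
= 346.3 kg/m3

346.3


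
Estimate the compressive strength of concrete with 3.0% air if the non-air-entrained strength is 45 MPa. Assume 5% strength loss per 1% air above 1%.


Strength loss = (3.0 - 1) * 5 = 10.0%
f'c = 45 * (1 - 10.0/100)
= 40.5 MPa

40.5


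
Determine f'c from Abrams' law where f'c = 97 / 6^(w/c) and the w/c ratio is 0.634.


f'c = 97 / 6^0.634
= 97 / 3.114
= 31.15 MPa

31.15


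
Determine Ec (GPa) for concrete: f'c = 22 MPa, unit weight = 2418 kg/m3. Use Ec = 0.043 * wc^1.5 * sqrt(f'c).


Ec = 0.043 * 2418^1.5 * sqrt(22) / 1000
= 23.98 GPa

23.98


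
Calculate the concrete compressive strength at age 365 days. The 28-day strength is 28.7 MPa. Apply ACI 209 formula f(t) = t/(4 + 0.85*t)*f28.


f(365) = 365 / (4 + 0.85 * 365) * 28.7
= 365 / 314.25 * 28.7
= 33.33 MPa

33.33


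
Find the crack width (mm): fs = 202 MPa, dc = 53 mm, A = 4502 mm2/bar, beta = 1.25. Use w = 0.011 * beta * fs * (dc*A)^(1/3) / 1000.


w = 0.011 * beta * fs * (dc * A)^(1/3) / 1000
= 0.011 * 1.25 * 202 * (53 * 4502)^(1/3) / 1000
= 0.172 mm

0.172


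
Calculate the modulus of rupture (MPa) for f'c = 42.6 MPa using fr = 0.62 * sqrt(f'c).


fr = 0.62 * sqrt(42.6)
= 4.047 MPa

4.047


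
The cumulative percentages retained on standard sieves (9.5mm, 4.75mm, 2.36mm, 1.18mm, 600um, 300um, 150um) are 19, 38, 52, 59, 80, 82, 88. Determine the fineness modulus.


FM = sum(cumulative % retained) / 100
= 418 / 100
= 4.18

4.18


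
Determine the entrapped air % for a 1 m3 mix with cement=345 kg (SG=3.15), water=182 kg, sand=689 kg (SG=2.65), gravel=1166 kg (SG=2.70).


Vol cement = 345 / (3.15 * 1000) = 0.109524 m3
Vol water = 182 / 1000 = 0.182 m3
Vol sand = 689 / (2.65 * 1000) = 0.26 m3
Vol gravel = 1166 / (2.70 * 1000) = 0.431852 m3
Total solid + water volume = 0.983376 m3
Air = (1 - 0.983376) * 100 = 1.66%

1.66


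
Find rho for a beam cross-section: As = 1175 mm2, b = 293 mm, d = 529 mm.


rho = As / (b * d)
= 1175 / (293 * 529)
= 0.0076

0.0076


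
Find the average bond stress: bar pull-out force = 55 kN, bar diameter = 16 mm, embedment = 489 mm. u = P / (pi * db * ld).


u = P / (pi * db * ld)
= 55 * 1000 / (pi * 16 * 489)
= 2.238 MPa

2.238


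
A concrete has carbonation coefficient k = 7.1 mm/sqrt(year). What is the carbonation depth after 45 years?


depth = k * sqrt(t)
= 7.1 * sqrt(45)
= 47.63 mm

47.63


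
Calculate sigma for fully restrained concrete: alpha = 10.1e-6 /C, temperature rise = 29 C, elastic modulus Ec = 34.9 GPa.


sigma = alpha * dT * Ec
= 10.1e-6 * 29 * 34.9 * 1000
= 10.222 MPa

10.222


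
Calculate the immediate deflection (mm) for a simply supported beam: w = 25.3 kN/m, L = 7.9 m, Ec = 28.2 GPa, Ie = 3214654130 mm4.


Convert: L = 7.9 m = 7900 mm, Ec = 28.2 GPa = 28200 MPa
delta = 5 * 25.3 * 7900^4 / (384 * 28200 * 3214654130)
= 14.15 mm

14.15


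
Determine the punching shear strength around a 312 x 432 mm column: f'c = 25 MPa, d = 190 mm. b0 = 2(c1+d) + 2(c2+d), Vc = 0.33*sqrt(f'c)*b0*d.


b0 = 2*(312 + 190) + 2*(432 + 190) = 2248 mm
Vc = 0.33 * sqrt(25) * 2248 * 190 / 1000
= 704.75 kN

704.75


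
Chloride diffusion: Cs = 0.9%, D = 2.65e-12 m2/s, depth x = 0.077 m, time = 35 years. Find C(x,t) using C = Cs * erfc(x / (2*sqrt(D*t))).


t_seconds = 35 * 365.25 * 24 * 3600 = 1104516000.0 s
arg = 0.077 / (2 * sqrt(2.65e-12 * 1104516000.0))
= 0.7116
erfc(0.7116) = 0.3142
C = 0.9 * 0.3142 = 0.2828%

0.2828


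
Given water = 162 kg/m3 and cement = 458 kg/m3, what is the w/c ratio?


w/c = water / cement
w/c = 162 / 458 = 0.354

0.354


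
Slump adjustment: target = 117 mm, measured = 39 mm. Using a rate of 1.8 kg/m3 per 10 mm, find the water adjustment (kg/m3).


Difference = 117 - 39 = 78 mm
Water adjustment = 78 * 1.8 / 10 = 14.0 kg/m3

14.0


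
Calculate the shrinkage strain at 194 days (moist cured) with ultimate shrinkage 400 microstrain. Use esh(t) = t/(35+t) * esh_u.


esh(194) = 194 / (35 + 194) * 400
= 194 / 229 * 400
= 338.9 microstrain

338.9


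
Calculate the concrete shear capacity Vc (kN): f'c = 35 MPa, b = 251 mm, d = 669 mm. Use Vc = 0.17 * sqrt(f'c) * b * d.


Vc = 0.17 * sqrt(35) * 251 * 669 / 1000
= 168.88 kN

168.88


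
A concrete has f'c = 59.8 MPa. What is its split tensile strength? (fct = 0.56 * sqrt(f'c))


fct = 0.56 * sqrt(59.8)
= 0.56 * 7.733
= 4.331 MPa

4.331


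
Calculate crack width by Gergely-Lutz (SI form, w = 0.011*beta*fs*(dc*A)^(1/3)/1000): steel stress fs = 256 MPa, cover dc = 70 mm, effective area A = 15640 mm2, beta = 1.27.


w = 0.011 * beta * fs * (dc * A)^(1/3) / 1000
= 0.011 * 1.27 * 256 * (70 * 15640)^(1/3) / 1000
= 0.369 mm

0.369


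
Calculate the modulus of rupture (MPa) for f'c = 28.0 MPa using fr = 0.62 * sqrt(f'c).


fr = 0.62 * sqrt(28.0)
= 3.281 MPa

3.281


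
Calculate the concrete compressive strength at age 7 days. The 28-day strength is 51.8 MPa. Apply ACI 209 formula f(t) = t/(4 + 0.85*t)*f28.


f(7) = 7 / (4 + 0.85 * 7) * 51.8
= 7 / 9.95 * 51.8
= 36.44 MPa

36.44


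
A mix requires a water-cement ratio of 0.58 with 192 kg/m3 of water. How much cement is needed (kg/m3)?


Cement = water / (w/c)
= 192 / 0.58
= 331.0 kg/m3

331.0


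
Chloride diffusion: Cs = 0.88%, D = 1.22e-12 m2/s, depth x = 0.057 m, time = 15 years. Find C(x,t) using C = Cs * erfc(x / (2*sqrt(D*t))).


t_seconds = 15 * 365.25 * 24 * 3600 = 473364000.0 s
arg = 0.057 / (2 * sqrt(1.22e-12 * 473364000.0))
= 1.186
erfc(1.186) = 0.0935
C = 0.88 * 0.0935 = 0.0823%

0.0823


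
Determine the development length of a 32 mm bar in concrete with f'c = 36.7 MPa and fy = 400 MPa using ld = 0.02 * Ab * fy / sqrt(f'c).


Ab = pi * 32^2 / 4 = 804.248 mm2
ld = 0.02 * 804.248 * 400 / sqrt(36.7)
= 1062.1 mm

1062.1


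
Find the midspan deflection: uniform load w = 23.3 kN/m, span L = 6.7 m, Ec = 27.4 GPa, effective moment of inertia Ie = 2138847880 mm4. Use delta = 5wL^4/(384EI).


Convert: L = 6.7 m = 6700 mm, Ec = 27.4 GPa = 27400 MPa
delta = 5 * 23.3 * 6700^4 / (384 * 27400 * 2138847880)
= 10.43 mm

10.43


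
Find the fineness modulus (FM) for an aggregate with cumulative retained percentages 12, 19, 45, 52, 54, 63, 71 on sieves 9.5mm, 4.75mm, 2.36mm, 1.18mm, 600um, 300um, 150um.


FM = sum(cumulative % retained) / 100
= 316 / 100
= 3.16

3.16


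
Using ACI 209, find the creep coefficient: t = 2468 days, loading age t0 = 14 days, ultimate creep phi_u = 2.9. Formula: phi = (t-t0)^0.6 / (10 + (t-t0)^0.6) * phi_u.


dt = 2468 - 14 = 2454
phi = 2454^0.6 / (10 + 2454^0.6) * 2.9
= 2.654

2.654


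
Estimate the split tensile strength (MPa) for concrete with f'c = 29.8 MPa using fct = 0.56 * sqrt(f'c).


fct = 0.56 * sqrt(29.8)
= 0.56 * 5.459
= 3.057 MPa

3.057


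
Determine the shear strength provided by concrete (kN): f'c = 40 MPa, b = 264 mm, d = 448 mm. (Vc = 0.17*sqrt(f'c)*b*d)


Vc = 0.17 * sqrt(40) * 264 * 448 / 1000
= 127.16 kN

127.16


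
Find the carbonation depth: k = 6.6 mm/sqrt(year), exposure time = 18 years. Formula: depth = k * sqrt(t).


depth = k * sqrt(t)
= 6.6 * sqrt(18)
= 28.0 mm

28.0


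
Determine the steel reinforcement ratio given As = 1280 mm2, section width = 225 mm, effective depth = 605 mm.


rho = As / (b * d)
= 1280 / (225 * 605)
= 0.0094

0.0094


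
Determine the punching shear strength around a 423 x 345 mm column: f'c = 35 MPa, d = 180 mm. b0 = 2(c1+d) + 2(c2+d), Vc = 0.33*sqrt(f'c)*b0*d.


b0 = 2*(423 + 180) + 2*(345 + 180) = 2256 mm
Vc = 0.33 * sqrt(35) * 2256 * 180 / 1000
= 792.79 kN

792.79


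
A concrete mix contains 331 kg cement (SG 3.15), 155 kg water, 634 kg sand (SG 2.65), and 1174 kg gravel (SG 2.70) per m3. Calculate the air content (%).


Vol cement = 331 / (3.15 * 1000) = 0.105079 m3
Vol water = 155 / 1000 = 0.155 m3
Vol sand = 634 / (2.65 * 1000) = 0.239245 m3
Vol gravel = 1174 / (2.70 * 1000) = 0.434815 m3
Total solid + water volume = 0.934139 m3
Air = (1 - 0.934139) * 100 = 6.59%

6.59


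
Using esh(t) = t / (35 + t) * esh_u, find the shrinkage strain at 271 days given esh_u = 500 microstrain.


esh(271) = 271 / (35 + 271) * 500
= 271 / 306 * 500
= 442.8 microstrain

442.8


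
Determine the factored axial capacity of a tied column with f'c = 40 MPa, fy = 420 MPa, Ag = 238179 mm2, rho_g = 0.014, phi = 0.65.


Ast = rho * Ag = 0.014 * 238179 = 3334.506 mm2
phi*Pn = 0.65 * 0.80 * (0.85 * 40 * (238179 - 3334.506) + 420 * 3334.506) / 1000
= 4880.31 kN

4880.31


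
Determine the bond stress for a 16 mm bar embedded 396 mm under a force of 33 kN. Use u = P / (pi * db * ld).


u = P / (pi * db * ld)
= 33 * 1000 / (pi * 16 * 396)
= 1.658 MPa

1.658


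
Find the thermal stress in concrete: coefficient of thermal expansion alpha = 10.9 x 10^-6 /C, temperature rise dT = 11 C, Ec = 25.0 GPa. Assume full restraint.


sigma = alpha * dT * Ec
= 10.9e-6 * 11 * 25.0 * 1000
= 2.998 MPa

2.998


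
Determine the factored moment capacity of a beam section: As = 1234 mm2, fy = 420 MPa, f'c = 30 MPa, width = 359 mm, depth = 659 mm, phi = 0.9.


a = As * fy / (0.85 * f'c * b)
= 1234 * 420 / (0.85 * 30 * 359)
= 56.6148 mm
Mn = As * fy * (d - a/2) / 10^6
= 326.8754 kN-m
phi*Mn = 0.9 * 326.8754 = 294.19 kN-m

294.19


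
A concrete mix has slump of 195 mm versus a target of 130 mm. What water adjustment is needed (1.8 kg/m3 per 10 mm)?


Difference = 130 - 195 = -65 mm
Water adjustment = -65 * 1.8 / 10 = -11.7 kg/m3

-11.7


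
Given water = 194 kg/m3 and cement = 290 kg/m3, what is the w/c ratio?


w/c = water / cement
w/c = 194 / 290 = 0.669

0.669


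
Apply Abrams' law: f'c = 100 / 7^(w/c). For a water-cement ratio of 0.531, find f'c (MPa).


f'c = 100 / 7^0.531
= 100 / 2.81
= 35.58 MPa

35.58


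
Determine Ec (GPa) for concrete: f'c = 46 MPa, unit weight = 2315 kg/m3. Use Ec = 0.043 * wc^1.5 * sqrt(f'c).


Ec = 0.043 * 2315^1.5 * sqrt(46) / 1000
= 32.48 GPa

32.48


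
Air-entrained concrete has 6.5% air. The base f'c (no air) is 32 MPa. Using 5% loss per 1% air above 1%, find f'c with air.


Strength loss = (6.5 - 1) * 5 = 27.5%
f'c = 32 * (1 - 27.5/100)
= 23.2 MPa

23.2


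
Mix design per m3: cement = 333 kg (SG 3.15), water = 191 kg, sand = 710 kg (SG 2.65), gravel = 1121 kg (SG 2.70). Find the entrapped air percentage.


Vol cement = 333 / (3.15 * 1000) = 0.105714 m3
Vol water = 191 / 1000 = 0.191 m3
Vol sand = 710 / (2.65 * 1000) = 0.267925 m3
Vol gravel = 1121 / (2.70 * 1000) = 0.415185 m3
Total solid + water volume = 0.979824 m3
Air = (1 - 0.979824) * 100 = 2.02%

2.02


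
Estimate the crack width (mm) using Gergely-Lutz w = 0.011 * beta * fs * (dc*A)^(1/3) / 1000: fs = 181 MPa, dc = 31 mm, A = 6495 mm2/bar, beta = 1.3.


w = 0.011 * beta * fs * (dc * A)^(1/3) / 1000
= 0.011 * 1.3 * 181 * (31 * 6495)^(1/3) / 1000
= 0.152 mm

0.152


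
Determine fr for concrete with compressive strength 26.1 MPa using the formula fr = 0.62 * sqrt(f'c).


fr = 0.62 * sqrt(26.1)
= 3.167 MPa

3.167


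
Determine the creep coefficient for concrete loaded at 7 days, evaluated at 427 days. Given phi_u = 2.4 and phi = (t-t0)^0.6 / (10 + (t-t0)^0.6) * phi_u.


dt = 427 - 7 = 420
phi = 420^0.6 / (10 + 420^0.6) * 2.4
= 1.895

1.895


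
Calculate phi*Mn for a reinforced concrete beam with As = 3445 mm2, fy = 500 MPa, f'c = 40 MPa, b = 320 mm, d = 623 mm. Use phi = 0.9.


a = As * fy / (0.85 * f'c * b)
= 3445 * 500 / (0.85 * 40 * 320)
= 158.318 mm
Mn = As * fy * (d - a/2) / 10^6
= 936.7661 kN-m
phi*Mn = 0.9 * 936.7661 = 843.09 kN-m

843.09


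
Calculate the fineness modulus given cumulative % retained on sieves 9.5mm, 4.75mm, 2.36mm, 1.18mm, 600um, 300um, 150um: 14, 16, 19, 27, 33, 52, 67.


FM = sum(cumulative % retained) / 100
= 228 / 100
= 2.28

2.28


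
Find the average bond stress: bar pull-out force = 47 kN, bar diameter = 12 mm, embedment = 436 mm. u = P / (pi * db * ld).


u = P / (pi * db * ld)
= 47 * 1000 / (pi * 12 * 436)
= 2.859 MPa

2.859


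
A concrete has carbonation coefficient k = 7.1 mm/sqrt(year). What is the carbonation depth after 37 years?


depth = k * sqrt(t)
= 7.1 * sqrt(37)
= 43.19 mm

43.19


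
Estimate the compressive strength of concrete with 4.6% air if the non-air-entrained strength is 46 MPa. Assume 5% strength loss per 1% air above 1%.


Strength loss = (4.6 - 1) * 5 = 18.0%
f'c = 46 * (1 - 18.0/100)
= 37.72 MPa

37.72


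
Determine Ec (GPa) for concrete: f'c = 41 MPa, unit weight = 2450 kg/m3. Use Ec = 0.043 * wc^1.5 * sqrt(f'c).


Ec = 0.043 * 2450^1.5 * sqrt(41) / 1000
= 33.39 GPa

33.39


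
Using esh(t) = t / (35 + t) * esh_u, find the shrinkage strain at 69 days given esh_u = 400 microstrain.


esh(69) = 69 / (35 + 69) * 400
= 69 / 104 * 400
= 265.4 microstrain

265.4


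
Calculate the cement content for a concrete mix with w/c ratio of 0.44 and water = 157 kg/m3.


Cement = water / (w/c)
= 157 / 0.44
= 356.8 kg/m3

356.8


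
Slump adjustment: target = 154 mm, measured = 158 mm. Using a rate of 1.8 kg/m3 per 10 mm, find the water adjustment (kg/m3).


Difference = 154 - 158 = -4 mm
Water adjustment = -4 * 1.8 / 10 = -0.7 kg/m3

-0.7


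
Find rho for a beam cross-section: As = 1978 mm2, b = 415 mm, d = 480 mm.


rho = As / (b * d)
= 1978 / (415 * 480)
= 0.0099

0.0099


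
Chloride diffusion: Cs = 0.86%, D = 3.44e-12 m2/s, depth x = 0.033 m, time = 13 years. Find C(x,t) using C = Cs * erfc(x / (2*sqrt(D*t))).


t_seconds = 13 * 365.25 * 24 * 3600 = 410248800.0 s
arg = 0.033 / (2 * sqrt(3.44e-12 * 410248800.0))
= 0.4392
erfc(0.4392) = 0.5345
C = 0.86 * 0.5345 = 0.4597%

0.4597


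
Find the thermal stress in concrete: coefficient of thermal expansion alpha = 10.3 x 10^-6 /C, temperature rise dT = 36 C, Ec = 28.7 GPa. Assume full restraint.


sigma = alpha * dT * Ec
= 10.3e-6 * 36 * 28.7 * 1000
= 10.642 MPa

10.642


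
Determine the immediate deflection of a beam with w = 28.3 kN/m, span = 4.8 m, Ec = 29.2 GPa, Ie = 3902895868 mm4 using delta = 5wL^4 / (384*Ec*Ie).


Convert: L = 4.8 m = 4800 mm, Ec = 29.2 GPa = 29200 MPa
delta = 5 * 28.3 * 4800^4 / (384 * 29200 * 3902895868)
= 1.72 mm

1.72


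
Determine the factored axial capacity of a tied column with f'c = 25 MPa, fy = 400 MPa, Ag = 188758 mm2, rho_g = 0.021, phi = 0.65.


Ast = rho * Ag = 0.021 * 188758 = 3963.918 mm2
phi*Pn = 0.65 * 0.80 * (0.85 * 25 * (188758 - 3963.918) + 400 * 3963.918) / 1000
= 2866.47 kN

2866.47


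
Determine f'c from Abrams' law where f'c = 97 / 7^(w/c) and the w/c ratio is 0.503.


f'c = 97 / 7^0.503
= 97 / 2.661
= 36.45 MPa

36.45


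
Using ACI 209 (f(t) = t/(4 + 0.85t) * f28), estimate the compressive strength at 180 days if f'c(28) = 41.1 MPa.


f(180) = 180 / (4 + 0.85 * 180) * 41.1
= 180 / 157.0 * 41.1
= 47.12 MPa

47.12
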